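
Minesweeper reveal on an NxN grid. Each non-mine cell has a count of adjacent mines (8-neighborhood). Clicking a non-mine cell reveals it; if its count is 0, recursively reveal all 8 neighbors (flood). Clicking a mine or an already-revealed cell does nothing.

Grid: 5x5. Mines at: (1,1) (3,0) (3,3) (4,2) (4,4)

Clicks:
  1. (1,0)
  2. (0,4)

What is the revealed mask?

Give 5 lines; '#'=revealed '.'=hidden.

Click 1 (1,0) count=1: revealed 1 new [(1,0)] -> total=1
Click 2 (0,4) count=0: revealed 9 new [(0,2) (0,3) (0,4) (1,2) (1,3) (1,4) (2,2) (2,3) (2,4)] -> total=10

Answer: ..###
#.###
..###
.....
.....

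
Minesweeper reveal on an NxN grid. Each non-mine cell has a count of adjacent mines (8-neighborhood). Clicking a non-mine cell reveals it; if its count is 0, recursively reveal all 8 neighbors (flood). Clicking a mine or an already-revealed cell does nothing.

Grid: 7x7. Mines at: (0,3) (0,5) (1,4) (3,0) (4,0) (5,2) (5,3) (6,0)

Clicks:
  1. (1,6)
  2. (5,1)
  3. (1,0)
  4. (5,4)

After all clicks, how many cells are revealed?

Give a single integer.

Answer: 35

Derivation:
Click 1 (1,6) count=1: revealed 1 new [(1,6)] -> total=1
Click 2 (5,1) count=3: revealed 1 new [(5,1)] -> total=2
Click 3 (1,0) count=0: revealed 33 new [(0,0) (0,1) (0,2) (1,0) (1,1) (1,2) (1,3) (1,5) (2,0) (2,1) (2,2) (2,3) (2,4) (2,5) (2,6) (3,1) (3,2) (3,3) (3,4) (3,5) (3,6) (4,1) (4,2) (4,3) (4,4) (4,5) (4,6) (5,4) (5,5) (5,6) (6,4) (6,5) (6,6)] -> total=35
Click 4 (5,4) count=1: revealed 0 new [(none)] -> total=35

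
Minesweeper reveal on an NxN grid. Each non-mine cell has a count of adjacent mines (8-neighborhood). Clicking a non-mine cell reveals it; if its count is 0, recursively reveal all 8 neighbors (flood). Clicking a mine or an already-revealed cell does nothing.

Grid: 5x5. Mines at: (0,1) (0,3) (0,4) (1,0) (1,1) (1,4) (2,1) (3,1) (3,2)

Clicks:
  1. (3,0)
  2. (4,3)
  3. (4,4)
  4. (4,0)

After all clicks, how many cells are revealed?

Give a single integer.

Click 1 (3,0) count=2: revealed 1 new [(3,0)] -> total=1
Click 2 (4,3) count=1: revealed 1 new [(4,3)] -> total=2
Click 3 (4,4) count=0: revealed 5 new [(2,3) (2,4) (3,3) (3,4) (4,4)] -> total=7
Click 4 (4,0) count=1: revealed 1 new [(4,0)] -> total=8

Answer: 8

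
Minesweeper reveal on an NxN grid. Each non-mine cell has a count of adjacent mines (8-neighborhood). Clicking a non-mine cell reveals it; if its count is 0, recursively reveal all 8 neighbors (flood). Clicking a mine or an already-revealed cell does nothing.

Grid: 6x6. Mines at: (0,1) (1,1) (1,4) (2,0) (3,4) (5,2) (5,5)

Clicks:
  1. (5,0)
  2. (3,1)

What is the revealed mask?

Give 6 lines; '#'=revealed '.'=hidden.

Click 1 (5,0) count=0: revealed 6 new [(3,0) (3,1) (4,0) (4,1) (5,0) (5,1)] -> total=6
Click 2 (3,1) count=1: revealed 0 new [(none)] -> total=6

Answer: ......
......
......
##....
##....
##....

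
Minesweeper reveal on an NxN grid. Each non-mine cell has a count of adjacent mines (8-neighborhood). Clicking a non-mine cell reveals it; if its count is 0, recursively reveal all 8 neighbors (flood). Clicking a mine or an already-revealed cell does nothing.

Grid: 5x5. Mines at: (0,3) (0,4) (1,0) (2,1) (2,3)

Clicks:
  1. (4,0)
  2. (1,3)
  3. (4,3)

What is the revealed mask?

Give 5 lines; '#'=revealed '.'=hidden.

Answer: .....
...#.
.....
#####
#####

Derivation:
Click 1 (4,0) count=0: revealed 10 new [(3,0) (3,1) (3,2) (3,3) (3,4) (4,0) (4,1) (4,2) (4,3) (4,4)] -> total=10
Click 2 (1,3) count=3: revealed 1 new [(1,3)] -> total=11
Click 3 (4,3) count=0: revealed 0 new [(none)] -> total=11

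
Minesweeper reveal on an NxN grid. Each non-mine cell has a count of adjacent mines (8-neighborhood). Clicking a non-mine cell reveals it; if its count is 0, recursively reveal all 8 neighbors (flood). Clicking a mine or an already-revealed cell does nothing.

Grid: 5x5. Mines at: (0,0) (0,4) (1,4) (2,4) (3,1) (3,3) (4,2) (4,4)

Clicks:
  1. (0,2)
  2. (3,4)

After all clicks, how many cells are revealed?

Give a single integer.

Answer: 10

Derivation:
Click 1 (0,2) count=0: revealed 9 new [(0,1) (0,2) (0,3) (1,1) (1,2) (1,3) (2,1) (2,2) (2,3)] -> total=9
Click 2 (3,4) count=3: revealed 1 new [(3,4)] -> total=10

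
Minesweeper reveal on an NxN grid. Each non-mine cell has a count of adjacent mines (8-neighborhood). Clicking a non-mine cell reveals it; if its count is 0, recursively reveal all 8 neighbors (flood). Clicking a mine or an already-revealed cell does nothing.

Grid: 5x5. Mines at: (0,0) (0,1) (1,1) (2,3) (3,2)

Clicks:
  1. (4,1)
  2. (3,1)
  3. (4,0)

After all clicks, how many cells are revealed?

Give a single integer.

Answer: 6

Derivation:
Click 1 (4,1) count=1: revealed 1 new [(4,1)] -> total=1
Click 2 (3,1) count=1: revealed 1 new [(3,1)] -> total=2
Click 3 (4,0) count=0: revealed 4 new [(2,0) (2,1) (3,0) (4,0)] -> total=6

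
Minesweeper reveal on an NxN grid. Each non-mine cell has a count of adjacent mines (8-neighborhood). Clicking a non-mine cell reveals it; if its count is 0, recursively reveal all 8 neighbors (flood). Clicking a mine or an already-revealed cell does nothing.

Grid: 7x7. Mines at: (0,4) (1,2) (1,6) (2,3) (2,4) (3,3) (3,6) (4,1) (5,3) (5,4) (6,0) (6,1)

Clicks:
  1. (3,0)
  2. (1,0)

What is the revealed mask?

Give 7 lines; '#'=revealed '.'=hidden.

Answer: ##.....
##.....
##.....
##.....
.......
.......
.......

Derivation:
Click 1 (3,0) count=1: revealed 1 new [(3,0)] -> total=1
Click 2 (1,0) count=0: revealed 7 new [(0,0) (0,1) (1,0) (1,1) (2,0) (2,1) (3,1)] -> total=8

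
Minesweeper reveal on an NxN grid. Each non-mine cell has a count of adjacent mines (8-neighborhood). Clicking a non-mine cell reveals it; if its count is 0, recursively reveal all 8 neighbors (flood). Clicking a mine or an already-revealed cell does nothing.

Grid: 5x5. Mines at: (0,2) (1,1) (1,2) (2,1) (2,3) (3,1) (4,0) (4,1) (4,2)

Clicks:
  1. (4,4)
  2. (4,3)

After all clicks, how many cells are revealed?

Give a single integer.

Click 1 (4,4) count=0: revealed 4 new [(3,3) (3,4) (4,3) (4,4)] -> total=4
Click 2 (4,3) count=1: revealed 0 new [(none)] -> total=4

Answer: 4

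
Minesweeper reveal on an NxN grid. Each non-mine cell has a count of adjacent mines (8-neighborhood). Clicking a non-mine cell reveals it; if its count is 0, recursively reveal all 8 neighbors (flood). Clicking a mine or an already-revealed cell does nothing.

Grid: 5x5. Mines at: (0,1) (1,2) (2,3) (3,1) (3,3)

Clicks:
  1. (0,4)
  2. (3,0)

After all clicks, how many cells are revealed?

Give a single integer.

Click 1 (0,4) count=0: revealed 4 new [(0,3) (0,4) (1,3) (1,4)] -> total=4
Click 2 (3,0) count=1: revealed 1 new [(3,0)] -> total=5

Answer: 5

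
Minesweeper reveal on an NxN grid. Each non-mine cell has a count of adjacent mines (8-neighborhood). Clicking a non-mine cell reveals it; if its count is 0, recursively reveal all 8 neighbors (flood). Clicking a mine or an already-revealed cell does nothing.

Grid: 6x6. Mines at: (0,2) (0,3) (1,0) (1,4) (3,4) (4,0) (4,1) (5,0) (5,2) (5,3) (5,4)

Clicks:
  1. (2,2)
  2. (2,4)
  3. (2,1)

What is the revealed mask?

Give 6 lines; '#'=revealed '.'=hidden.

Click 1 (2,2) count=0: revealed 9 new [(1,1) (1,2) (1,3) (2,1) (2,2) (2,3) (3,1) (3,2) (3,3)] -> total=9
Click 2 (2,4) count=2: revealed 1 new [(2,4)] -> total=10
Click 3 (2,1) count=1: revealed 0 new [(none)] -> total=10

Answer: ......
.###..
.####.
.###..
......
......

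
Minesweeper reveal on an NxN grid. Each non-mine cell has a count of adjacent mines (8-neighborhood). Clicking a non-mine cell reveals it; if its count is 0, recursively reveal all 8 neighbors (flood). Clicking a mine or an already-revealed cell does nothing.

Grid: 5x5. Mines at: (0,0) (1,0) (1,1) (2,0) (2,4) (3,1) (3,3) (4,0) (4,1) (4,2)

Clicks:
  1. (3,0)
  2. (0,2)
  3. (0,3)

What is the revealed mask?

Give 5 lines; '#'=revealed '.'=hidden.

Answer: ..###
..###
.....
#....
.....

Derivation:
Click 1 (3,0) count=4: revealed 1 new [(3,0)] -> total=1
Click 2 (0,2) count=1: revealed 1 new [(0,2)] -> total=2
Click 3 (0,3) count=0: revealed 5 new [(0,3) (0,4) (1,2) (1,3) (1,4)] -> total=7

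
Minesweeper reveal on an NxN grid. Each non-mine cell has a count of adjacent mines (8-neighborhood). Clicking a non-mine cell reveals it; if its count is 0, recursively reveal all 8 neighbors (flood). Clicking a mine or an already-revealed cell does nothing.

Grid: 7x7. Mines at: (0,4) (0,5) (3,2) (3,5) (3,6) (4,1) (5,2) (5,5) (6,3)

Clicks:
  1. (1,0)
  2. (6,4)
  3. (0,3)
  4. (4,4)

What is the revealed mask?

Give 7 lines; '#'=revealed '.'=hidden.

Click 1 (1,0) count=0: revealed 14 new [(0,0) (0,1) (0,2) (0,3) (1,0) (1,1) (1,2) (1,3) (2,0) (2,1) (2,2) (2,3) (3,0) (3,1)] -> total=14
Click 2 (6,4) count=2: revealed 1 new [(6,4)] -> total=15
Click 3 (0,3) count=1: revealed 0 new [(none)] -> total=15
Click 4 (4,4) count=2: revealed 1 new [(4,4)] -> total=16

Answer: ####...
####...
####...
##.....
....#..
.......
....#..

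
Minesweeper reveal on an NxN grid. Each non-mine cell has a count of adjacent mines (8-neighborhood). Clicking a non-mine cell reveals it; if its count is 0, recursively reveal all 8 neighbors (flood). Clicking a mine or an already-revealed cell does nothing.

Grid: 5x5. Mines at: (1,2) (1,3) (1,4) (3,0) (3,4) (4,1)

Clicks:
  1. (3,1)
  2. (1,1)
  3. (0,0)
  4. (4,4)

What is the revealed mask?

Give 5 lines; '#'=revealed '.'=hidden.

Click 1 (3,1) count=2: revealed 1 new [(3,1)] -> total=1
Click 2 (1,1) count=1: revealed 1 new [(1,1)] -> total=2
Click 3 (0,0) count=0: revealed 5 new [(0,0) (0,1) (1,0) (2,0) (2,1)] -> total=7
Click 4 (4,4) count=1: revealed 1 new [(4,4)] -> total=8

Answer: ##...
##...
##...
.#...
....#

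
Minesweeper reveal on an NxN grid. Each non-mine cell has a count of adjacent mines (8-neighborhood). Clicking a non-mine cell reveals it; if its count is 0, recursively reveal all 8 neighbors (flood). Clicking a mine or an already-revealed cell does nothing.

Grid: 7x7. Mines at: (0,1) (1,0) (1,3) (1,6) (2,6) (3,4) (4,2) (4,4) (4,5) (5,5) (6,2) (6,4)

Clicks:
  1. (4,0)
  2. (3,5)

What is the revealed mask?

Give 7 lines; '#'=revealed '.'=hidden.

Answer: .......
.......
##.....
##...#.
##.....
##.....
##.....

Derivation:
Click 1 (4,0) count=0: revealed 10 new [(2,0) (2,1) (3,0) (3,1) (4,0) (4,1) (5,0) (5,1) (6,0) (6,1)] -> total=10
Click 2 (3,5) count=4: revealed 1 new [(3,5)] -> total=11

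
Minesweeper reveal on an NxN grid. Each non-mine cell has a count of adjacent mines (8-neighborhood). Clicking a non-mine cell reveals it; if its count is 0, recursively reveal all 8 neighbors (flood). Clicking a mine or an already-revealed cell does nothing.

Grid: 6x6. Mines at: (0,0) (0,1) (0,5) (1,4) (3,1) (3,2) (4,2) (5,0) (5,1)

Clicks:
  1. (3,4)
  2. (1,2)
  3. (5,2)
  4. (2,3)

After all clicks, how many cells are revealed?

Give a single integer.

Answer: 14

Derivation:
Click 1 (3,4) count=0: revealed 12 new [(2,3) (2,4) (2,5) (3,3) (3,4) (3,5) (4,3) (4,4) (4,5) (5,3) (5,4) (5,5)] -> total=12
Click 2 (1,2) count=1: revealed 1 new [(1,2)] -> total=13
Click 3 (5,2) count=2: revealed 1 new [(5,2)] -> total=14
Click 4 (2,3) count=2: revealed 0 new [(none)] -> total=14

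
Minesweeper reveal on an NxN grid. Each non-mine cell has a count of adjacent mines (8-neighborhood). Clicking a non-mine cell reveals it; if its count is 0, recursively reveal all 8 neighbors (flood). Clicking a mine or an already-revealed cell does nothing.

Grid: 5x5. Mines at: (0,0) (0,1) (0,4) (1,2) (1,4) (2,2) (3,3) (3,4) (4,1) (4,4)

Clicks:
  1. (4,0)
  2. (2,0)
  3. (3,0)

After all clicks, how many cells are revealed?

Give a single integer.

Answer: 7

Derivation:
Click 1 (4,0) count=1: revealed 1 new [(4,0)] -> total=1
Click 2 (2,0) count=0: revealed 6 new [(1,0) (1,1) (2,0) (2,1) (3,0) (3,1)] -> total=7
Click 3 (3,0) count=1: revealed 0 new [(none)] -> total=7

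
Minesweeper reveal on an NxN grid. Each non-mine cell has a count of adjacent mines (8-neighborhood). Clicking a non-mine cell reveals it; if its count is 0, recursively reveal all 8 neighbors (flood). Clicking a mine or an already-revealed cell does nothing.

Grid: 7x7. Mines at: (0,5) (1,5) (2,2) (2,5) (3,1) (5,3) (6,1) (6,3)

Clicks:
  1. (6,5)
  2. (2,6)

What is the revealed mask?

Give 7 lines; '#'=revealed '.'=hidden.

Click 1 (6,5) count=0: revealed 12 new [(3,4) (3,5) (3,6) (4,4) (4,5) (4,6) (5,4) (5,5) (5,6) (6,4) (6,5) (6,6)] -> total=12
Click 2 (2,6) count=2: revealed 1 new [(2,6)] -> total=13

Answer: .......
.......
......#
....###
....###
....###
....###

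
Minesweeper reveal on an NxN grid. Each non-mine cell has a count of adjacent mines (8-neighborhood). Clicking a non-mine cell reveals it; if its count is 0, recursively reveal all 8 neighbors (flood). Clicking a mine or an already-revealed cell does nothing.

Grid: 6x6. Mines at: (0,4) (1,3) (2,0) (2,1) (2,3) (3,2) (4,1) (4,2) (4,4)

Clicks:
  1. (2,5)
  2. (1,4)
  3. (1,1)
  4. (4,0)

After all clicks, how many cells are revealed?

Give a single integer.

Click 1 (2,5) count=0: revealed 6 new [(1,4) (1,5) (2,4) (2,5) (3,4) (3,5)] -> total=6
Click 2 (1,4) count=3: revealed 0 new [(none)] -> total=6
Click 3 (1,1) count=2: revealed 1 new [(1,1)] -> total=7
Click 4 (4,0) count=1: revealed 1 new [(4,0)] -> total=8

Answer: 8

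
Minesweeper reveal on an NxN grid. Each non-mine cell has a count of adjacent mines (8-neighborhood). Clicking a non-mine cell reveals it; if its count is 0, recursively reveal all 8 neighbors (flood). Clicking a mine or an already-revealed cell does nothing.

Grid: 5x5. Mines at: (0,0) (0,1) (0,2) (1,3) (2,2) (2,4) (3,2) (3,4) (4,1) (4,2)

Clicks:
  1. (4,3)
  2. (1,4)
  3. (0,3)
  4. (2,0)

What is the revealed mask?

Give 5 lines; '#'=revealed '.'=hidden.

Click 1 (4,3) count=3: revealed 1 new [(4,3)] -> total=1
Click 2 (1,4) count=2: revealed 1 new [(1,4)] -> total=2
Click 3 (0,3) count=2: revealed 1 new [(0,3)] -> total=3
Click 4 (2,0) count=0: revealed 6 new [(1,0) (1,1) (2,0) (2,1) (3,0) (3,1)] -> total=9

Answer: ...#.
##..#
##...
##...
...#.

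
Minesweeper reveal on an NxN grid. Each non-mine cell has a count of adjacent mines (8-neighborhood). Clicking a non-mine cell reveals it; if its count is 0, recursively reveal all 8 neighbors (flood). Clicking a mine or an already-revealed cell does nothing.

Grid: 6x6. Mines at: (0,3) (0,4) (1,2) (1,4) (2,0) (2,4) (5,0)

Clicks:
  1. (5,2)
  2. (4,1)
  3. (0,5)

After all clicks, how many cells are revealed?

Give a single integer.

Click 1 (5,2) count=0: revealed 18 new [(2,1) (2,2) (2,3) (3,1) (3,2) (3,3) (3,4) (3,5) (4,1) (4,2) (4,3) (4,4) (4,5) (5,1) (5,2) (5,3) (5,4) (5,5)] -> total=18
Click 2 (4,1) count=1: revealed 0 new [(none)] -> total=18
Click 3 (0,5) count=2: revealed 1 new [(0,5)] -> total=19

Answer: 19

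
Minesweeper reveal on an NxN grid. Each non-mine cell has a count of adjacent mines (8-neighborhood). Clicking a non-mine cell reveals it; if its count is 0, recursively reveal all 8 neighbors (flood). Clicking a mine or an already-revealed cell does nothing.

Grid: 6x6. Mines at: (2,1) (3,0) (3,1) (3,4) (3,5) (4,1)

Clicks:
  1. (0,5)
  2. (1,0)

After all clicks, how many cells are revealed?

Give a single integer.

Answer: 16

Derivation:
Click 1 (0,5) count=0: revealed 16 new [(0,0) (0,1) (0,2) (0,3) (0,4) (0,5) (1,0) (1,1) (1,2) (1,3) (1,4) (1,5) (2,2) (2,3) (2,4) (2,5)] -> total=16
Click 2 (1,0) count=1: revealed 0 new [(none)] -> total=16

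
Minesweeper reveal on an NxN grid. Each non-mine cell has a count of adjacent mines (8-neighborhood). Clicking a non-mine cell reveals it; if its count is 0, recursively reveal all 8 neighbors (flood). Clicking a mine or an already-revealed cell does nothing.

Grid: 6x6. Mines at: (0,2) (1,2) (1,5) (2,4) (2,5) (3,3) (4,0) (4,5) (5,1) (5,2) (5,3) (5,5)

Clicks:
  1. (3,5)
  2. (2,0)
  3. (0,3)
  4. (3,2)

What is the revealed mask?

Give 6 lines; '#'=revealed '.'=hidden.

Answer: ##.#..
##....
##....
###..#
......
......

Derivation:
Click 1 (3,5) count=3: revealed 1 new [(3,5)] -> total=1
Click 2 (2,0) count=0: revealed 8 new [(0,0) (0,1) (1,0) (1,1) (2,0) (2,1) (3,0) (3,1)] -> total=9
Click 3 (0,3) count=2: revealed 1 new [(0,3)] -> total=10
Click 4 (3,2) count=1: revealed 1 new [(3,2)] -> total=11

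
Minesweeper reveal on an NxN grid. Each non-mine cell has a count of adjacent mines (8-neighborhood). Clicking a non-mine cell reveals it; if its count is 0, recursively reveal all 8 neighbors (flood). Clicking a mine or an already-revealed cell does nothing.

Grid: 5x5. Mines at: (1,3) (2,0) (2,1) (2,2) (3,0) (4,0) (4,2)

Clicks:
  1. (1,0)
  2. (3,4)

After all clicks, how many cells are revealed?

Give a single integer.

Answer: 7

Derivation:
Click 1 (1,0) count=2: revealed 1 new [(1,0)] -> total=1
Click 2 (3,4) count=0: revealed 6 new [(2,3) (2,4) (3,3) (3,4) (4,3) (4,4)] -> total=7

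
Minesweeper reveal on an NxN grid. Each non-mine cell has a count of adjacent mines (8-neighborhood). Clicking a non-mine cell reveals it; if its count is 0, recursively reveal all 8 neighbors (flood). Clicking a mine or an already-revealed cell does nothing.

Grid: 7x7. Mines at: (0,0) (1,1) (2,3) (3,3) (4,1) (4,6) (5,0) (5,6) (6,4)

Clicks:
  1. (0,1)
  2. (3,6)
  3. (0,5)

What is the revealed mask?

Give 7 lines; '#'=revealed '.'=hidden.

Click 1 (0,1) count=2: revealed 1 new [(0,1)] -> total=1
Click 2 (3,6) count=1: revealed 1 new [(3,6)] -> total=2
Click 3 (0,5) count=0: revealed 15 new [(0,2) (0,3) (0,4) (0,5) (0,6) (1,2) (1,3) (1,4) (1,5) (1,6) (2,4) (2,5) (2,6) (3,4) (3,5)] -> total=17

Answer: .######
..#####
....###
....###
.......
.......
.......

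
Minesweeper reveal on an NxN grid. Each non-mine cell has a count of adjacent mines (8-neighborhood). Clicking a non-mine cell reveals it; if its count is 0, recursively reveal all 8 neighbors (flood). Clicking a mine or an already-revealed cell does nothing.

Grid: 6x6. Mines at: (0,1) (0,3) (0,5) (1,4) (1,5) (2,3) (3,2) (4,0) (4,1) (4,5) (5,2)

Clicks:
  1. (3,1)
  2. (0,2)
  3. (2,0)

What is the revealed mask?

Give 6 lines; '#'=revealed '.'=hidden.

Click 1 (3,1) count=3: revealed 1 new [(3,1)] -> total=1
Click 2 (0,2) count=2: revealed 1 new [(0,2)] -> total=2
Click 3 (2,0) count=0: revealed 5 new [(1,0) (1,1) (2,0) (2,1) (3,0)] -> total=7

Answer: ..#...
##....
##....
##....
......
......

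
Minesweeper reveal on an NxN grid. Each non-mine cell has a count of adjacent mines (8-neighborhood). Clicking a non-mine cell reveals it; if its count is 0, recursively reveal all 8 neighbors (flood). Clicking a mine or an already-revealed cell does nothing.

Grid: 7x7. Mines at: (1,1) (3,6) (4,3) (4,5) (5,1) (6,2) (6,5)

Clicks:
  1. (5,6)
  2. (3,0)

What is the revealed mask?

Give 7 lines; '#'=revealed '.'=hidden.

Click 1 (5,6) count=2: revealed 1 new [(5,6)] -> total=1
Click 2 (3,0) count=0: revealed 9 new [(2,0) (2,1) (2,2) (3,0) (3,1) (3,2) (4,0) (4,1) (4,2)] -> total=10

Answer: .......
.......
###....
###....
###....
......#
.......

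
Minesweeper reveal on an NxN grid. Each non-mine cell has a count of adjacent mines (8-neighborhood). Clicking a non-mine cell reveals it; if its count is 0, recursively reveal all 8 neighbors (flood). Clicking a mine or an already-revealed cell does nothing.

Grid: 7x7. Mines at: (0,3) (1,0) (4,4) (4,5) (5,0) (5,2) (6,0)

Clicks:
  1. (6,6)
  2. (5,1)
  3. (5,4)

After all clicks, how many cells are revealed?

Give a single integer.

Click 1 (6,6) count=0: revealed 8 new [(5,3) (5,4) (5,5) (5,6) (6,3) (6,4) (6,5) (6,6)] -> total=8
Click 2 (5,1) count=3: revealed 1 new [(5,1)] -> total=9
Click 3 (5,4) count=2: revealed 0 new [(none)] -> total=9

Answer: 9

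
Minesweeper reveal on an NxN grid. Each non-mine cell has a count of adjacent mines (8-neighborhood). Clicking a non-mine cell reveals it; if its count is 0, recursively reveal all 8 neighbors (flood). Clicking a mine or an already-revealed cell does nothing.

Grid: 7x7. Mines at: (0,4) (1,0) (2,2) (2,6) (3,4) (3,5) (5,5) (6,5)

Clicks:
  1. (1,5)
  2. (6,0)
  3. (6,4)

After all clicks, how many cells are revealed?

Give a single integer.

Answer: 22

Derivation:
Click 1 (1,5) count=2: revealed 1 new [(1,5)] -> total=1
Click 2 (6,0) count=0: revealed 21 new [(2,0) (2,1) (3,0) (3,1) (3,2) (3,3) (4,0) (4,1) (4,2) (4,3) (4,4) (5,0) (5,1) (5,2) (5,3) (5,4) (6,0) (6,1) (6,2) (6,3) (6,4)] -> total=22
Click 3 (6,4) count=2: revealed 0 new [(none)] -> total=22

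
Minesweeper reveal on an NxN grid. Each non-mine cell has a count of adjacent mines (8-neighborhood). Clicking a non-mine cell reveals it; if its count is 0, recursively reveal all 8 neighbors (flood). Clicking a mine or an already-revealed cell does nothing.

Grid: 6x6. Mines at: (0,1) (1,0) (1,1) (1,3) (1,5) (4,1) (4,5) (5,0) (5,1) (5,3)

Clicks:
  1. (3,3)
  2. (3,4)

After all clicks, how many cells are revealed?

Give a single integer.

Answer: 9

Derivation:
Click 1 (3,3) count=0: revealed 9 new [(2,2) (2,3) (2,4) (3,2) (3,3) (3,4) (4,2) (4,3) (4,4)] -> total=9
Click 2 (3,4) count=1: revealed 0 new [(none)] -> total=9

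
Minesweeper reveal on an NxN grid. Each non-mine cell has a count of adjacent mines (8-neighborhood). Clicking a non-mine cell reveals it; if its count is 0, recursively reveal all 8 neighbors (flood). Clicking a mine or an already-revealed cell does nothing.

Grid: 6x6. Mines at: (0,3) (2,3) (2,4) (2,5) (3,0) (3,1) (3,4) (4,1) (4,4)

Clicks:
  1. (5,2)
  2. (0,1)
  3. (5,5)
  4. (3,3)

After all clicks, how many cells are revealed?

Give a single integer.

Answer: 12

Derivation:
Click 1 (5,2) count=1: revealed 1 new [(5,2)] -> total=1
Click 2 (0,1) count=0: revealed 9 new [(0,0) (0,1) (0,2) (1,0) (1,1) (1,2) (2,0) (2,1) (2,2)] -> total=10
Click 3 (5,5) count=1: revealed 1 new [(5,5)] -> total=11
Click 4 (3,3) count=4: revealed 1 new [(3,3)] -> total=12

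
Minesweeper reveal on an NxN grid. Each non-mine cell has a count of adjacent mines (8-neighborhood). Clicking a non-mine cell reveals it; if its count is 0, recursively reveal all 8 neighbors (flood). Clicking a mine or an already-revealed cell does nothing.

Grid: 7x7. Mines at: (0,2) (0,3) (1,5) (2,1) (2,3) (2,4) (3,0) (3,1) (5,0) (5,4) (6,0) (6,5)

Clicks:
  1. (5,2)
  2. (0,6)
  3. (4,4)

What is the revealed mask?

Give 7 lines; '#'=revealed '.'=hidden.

Answer: ......#
.......
.......
.......
.####..
.###...
.###...

Derivation:
Click 1 (5,2) count=0: revealed 9 new [(4,1) (4,2) (4,3) (5,1) (5,2) (5,3) (6,1) (6,2) (6,3)] -> total=9
Click 2 (0,6) count=1: revealed 1 new [(0,6)] -> total=10
Click 3 (4,4) count=1: revealed 1 new [(4,4)] -> total=11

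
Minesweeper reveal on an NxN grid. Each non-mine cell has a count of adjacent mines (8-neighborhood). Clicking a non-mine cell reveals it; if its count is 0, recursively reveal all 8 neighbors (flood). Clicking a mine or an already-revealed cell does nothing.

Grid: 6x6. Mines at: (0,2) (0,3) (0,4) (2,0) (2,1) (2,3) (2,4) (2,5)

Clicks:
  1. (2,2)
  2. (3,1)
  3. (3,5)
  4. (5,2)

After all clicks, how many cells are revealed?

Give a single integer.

Answer: 19

Derivation:
Click 1 (2,2) count=2: revealed 1 new [(2,2)] -> total=1
Click 2 (3,1) count=2: revealed 1 new [(3,1)] -> total=2
Click 3 (3,5) count=2: revealed 1 new [(3,5)] -> total=3
Click 4 (5,2) count=0: revealed 16 new [(3,0) (3,2) (3,3) (3,4) (4,0) (4,1) (4,2) (4,3) (4,4) (4,5) (5,0) (5,1) (5,2) (5,3) (5,4) (5,5)] -> total=19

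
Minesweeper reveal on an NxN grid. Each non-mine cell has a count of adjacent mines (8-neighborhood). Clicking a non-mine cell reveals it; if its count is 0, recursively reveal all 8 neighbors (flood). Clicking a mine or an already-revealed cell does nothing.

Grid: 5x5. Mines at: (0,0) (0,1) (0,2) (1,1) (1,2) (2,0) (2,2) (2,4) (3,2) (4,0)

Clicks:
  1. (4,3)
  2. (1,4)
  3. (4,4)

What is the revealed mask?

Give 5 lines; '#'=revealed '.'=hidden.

Click 1 (4,3) count=1: revealed 1 new [(4,3)] -> total=1
Click 2 (1,4) count=1: revealed 1 new [(1,4)] -> total=2
Click 3 (4,4) count=0: revealed 3 new [(3,3) (3,4) (4,4)] -> total=5

Answer: .....
....#
.....
...##
...##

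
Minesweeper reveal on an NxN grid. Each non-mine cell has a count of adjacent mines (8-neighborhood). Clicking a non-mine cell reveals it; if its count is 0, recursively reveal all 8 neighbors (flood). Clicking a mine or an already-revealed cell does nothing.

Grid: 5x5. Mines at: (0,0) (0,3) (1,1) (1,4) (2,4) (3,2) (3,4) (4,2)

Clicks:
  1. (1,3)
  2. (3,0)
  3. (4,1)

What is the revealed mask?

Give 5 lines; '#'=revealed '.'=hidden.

Click 1 (1,3) count=3: revealed 1 new [(1,3)] -> total=1
Click 2 (3,0) count=0: revealed 6 new [(2,0) (2,1) (3,0) (3,1) (4,0) (4,1)] -> total=7
Click 3 (4,1) count=2: revealed 0 new [(none)] -> total=7

Answer: .....
...#.
##...
##...
##...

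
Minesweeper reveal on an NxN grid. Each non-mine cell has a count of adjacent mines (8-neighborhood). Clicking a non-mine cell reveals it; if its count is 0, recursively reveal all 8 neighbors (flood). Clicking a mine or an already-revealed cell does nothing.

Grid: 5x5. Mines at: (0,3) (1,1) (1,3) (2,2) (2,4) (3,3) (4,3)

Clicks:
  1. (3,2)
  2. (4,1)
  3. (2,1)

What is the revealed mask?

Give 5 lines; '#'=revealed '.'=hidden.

Answer: .....
.....
##...
###..
###..

Derivation:
Click 1 (3,2) count=3: revealed 1 new [(3,2)] -> total=1
Click 2 (4,1) count=0: revealed 7 new [(2,0) (2,1) (3,0) (3,1) (4,0) (4,1) (4,2)] -> total=8
Click 3 (2,1) count=2: revealed 0 new [(none)] -> total=8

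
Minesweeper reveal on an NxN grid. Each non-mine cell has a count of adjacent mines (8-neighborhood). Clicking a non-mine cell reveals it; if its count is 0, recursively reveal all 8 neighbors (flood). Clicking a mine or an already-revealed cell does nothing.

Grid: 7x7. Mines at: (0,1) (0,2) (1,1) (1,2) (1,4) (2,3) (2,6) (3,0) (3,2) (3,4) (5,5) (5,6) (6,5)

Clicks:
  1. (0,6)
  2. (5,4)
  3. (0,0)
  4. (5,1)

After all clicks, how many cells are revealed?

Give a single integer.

Click 1 (0,6) count=0: revealed 4 new [(0,5) (0,6) (1,5) (1,6)] -> total=4
Click 2 (5,4) count=2: revealed 1 new [(5,4)] -> total=5
Click 3 (0,0) count=2: revealed 1 new [(0,0)] -> total=6
Click 4 (5,1) count=0: revealed 14 new [(4,0) (4,1) (4,2) (4,3) (4,4) (5,0) (5,1) (5,2) (5,3) (6,0) (6,1) (6,2) (6,3) (6,4)] -> total=20

Answer: 20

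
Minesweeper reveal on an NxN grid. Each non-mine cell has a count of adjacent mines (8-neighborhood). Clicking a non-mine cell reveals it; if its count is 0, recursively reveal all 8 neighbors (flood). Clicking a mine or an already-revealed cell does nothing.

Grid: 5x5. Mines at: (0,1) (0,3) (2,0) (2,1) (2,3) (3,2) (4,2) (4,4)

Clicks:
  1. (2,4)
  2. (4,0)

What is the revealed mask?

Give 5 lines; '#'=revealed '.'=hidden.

Answer: .....
.....
....#
##...
##...

Derivation:
Click 1 (2,4) count=1: revealed 1 new [(2,4)] -> total=1
Click 2 (4,0) count=0: revealed 4 new [(3,0) (3,1) (4,0) (4,1)] -> total=5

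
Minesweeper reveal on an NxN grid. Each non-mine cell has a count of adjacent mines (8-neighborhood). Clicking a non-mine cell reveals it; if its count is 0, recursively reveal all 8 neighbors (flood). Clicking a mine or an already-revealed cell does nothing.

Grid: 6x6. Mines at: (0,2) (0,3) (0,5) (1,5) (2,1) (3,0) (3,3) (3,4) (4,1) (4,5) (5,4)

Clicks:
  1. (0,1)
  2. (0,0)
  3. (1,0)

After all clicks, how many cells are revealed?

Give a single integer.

Click 1 (0,1) count=1: revealed 1 new [(0,1)] -> total=1
Click 2 (0,0) count=0: revealed 3 new [(0,0) (1,0) (1,1)] -> total=4
Click 3 (1,0) count=1: revealed 0 new [(none)] -> total=4

Answer: 4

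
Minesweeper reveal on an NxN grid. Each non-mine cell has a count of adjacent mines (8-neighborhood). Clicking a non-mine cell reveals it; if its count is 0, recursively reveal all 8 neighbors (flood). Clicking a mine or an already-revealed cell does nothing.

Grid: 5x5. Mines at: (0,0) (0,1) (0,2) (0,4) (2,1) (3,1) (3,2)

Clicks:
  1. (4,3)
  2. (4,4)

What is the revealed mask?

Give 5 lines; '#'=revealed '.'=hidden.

Click 1 (4,3) count=1: revealed 1 new [(4,3)] -> total=1
Click 2 (4,4) count=0: revealed 7 new [(1,3) (1,4) (2,3) (2,4) (3,3) (3,4) (4,4)] -> total=8

Answer: .....
...##
...##
...##
...##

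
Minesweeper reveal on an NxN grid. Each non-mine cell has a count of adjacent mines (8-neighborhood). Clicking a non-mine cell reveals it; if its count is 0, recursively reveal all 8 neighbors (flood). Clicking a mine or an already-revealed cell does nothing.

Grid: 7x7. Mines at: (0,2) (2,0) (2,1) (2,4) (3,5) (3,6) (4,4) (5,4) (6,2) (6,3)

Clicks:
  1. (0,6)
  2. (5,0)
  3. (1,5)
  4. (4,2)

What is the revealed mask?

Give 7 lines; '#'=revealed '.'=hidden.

Click 1 (0,6) count=0: revealed 10 new [(0,3) (0,4) (0,5) (0,6) (1,3) (1,4) (1,5) (1,6) (2,5) (2,6)] -> total=10
Click 2 (5,0) count=0: revealed 14 new [(3,0) (3,1) (3,2) (3,3) (4,0) (4,1) (4,2) (4,3) (5,0) (5,1) (5,2) (5,3) (6,0) (6,1)] -> total=24
Click 3 (1,5) count=1: revealed 0 new [(none)] -> total=24
Click 4 (4,2) count=0: revealed 0 new [(none)] -> total=24

Answer: ...####
...####
.....##
####...
####...
####...
##.....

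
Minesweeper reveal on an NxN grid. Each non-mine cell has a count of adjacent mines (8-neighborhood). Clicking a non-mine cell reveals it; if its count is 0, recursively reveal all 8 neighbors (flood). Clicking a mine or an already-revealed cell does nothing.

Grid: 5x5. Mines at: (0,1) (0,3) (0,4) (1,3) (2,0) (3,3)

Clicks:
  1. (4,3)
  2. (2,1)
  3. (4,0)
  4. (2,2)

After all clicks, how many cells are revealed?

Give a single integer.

Answer: 9

Derivation:
Click 1 (4,3) count=1: revealed 1 new [(4,3)] -> total=1
Click 2 (2,1) count=1: revealed 1 new [(2,1)] -> total=2
Click 3 (4,0) count=0: revealed 6 new [(3,0) (3,1) (3,2) (4,0) (4,1) (4,2)] -> total=8
Click 4 (2,2) count=2: revealed 1 new [(2,2)] -> total=9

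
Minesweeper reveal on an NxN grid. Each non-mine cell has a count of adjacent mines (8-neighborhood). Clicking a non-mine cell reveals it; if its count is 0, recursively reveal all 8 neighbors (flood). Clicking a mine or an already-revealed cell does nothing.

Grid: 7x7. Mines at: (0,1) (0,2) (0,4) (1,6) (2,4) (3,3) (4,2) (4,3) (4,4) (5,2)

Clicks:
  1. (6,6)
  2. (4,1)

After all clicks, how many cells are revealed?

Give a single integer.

Click 1 (6,6) count=0: revealed 14 new [(2,5) (2,6) (3,5) (3,6) (4,5) (4,6) (5,3) (5,4) (5,5) (5,6) (6,3) (6,4) (6,5) (6,6)] -> total=14
Click 2 (4,1) count=2: revealed 1 new [(4,1)] -> total=15

Answer: 15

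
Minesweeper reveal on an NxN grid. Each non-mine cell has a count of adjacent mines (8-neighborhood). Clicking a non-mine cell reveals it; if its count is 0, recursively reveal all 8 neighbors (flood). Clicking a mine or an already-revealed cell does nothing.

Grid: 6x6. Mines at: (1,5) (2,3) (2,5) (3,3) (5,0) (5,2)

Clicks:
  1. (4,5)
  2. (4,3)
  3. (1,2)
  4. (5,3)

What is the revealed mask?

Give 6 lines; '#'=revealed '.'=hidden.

Answer: ......
..#...
......
....##
...###
...###

Derivation:
Click 1 (4,5) count=0: revealed 8 new [(3,4) (3,5) (4,3) (4,4) (4,5) (5,3) (5,4) (5,5)] -> total=8
Click 2 (4,3) count=2: revealed 0 new [(none)] -> total=8
Click 3 (1,2) count=1: revealed 1 new [(1,2)] -> total=9
Click 4 (5,3) count=1: revealed 0 new [(none)] -> total=9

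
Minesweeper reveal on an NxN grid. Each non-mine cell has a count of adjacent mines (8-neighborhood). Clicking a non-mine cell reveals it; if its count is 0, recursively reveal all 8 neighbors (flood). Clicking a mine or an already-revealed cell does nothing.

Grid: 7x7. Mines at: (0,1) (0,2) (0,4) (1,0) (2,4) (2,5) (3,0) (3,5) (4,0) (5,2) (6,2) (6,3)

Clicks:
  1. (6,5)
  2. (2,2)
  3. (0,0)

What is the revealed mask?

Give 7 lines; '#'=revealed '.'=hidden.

Click 1 (6,5) count=0: revealed 9 new [(4,4) (4,5) (4,6) (5,4) (5,5) (5,6) (6,4) (6,5) (6,6)] -> total=9
Click 2 (2,2) count=0: revealed 12 new [(1,1) (1,2) (1,3) (2,1) (2,2) (2,3) (3,1) (3,2) (3,3) (4,1) (4,2) (4,3)] -> total=21
Click 3 (0,0) count=2: revealed 1 new [(0,0)] -> total=22

Answer: #......
.###...
.###...
.###...
.######
....###
....###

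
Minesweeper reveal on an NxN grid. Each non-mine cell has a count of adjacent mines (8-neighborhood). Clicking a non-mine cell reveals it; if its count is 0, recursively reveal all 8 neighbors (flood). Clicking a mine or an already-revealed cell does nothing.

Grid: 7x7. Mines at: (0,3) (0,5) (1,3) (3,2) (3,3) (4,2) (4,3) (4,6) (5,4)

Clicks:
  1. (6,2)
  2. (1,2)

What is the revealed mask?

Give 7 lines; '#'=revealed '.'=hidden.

Answer: ###....
###....
###....
##.....
##.....
####...
####...

Derivation:
Click 1 (6,2) count=0: revealed 21 new [(0,0) (0,1) (0,2) (1,0) (1,1) (1,2) (2,0) (2,1) (2,2) (3,0) (3,1) (4,0) (4,1) (5,0) (5,1) (5,2) (5,3) (6,0) (6,1) (6,2) (6,3)] -> total=21
Click 2 (1,2) count=2: revealed 0 new [(none)] -> total=21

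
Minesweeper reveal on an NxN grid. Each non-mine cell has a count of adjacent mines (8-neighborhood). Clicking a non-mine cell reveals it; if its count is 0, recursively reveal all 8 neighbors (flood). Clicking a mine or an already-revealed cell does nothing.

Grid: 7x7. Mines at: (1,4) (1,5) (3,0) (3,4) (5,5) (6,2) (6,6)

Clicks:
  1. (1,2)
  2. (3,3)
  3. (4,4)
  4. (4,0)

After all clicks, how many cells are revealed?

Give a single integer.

Answer: 23

Derivation:
Click 1 (1,2) count=0: revealed 21 new [(0,0) (0,1) (0,2) (0,3) (1,0) (1,1) (1,2) (1,3) (2,0) (2,1) (2,2) (2,3) (3,1) (3,2) (3,3) (4,1) (4,2) (4,3) (5,1) (5,2) (5,3)] -> total=21
Click 2 (3,3) count=1: revealed 0 new [(none)] -> total=21
Click 3 (4,4) count=2: revealed 1 new [(4,4)] -> total=22
Click 4 (4,0) count=1: revealed 1 new [(4,0)] -> total=23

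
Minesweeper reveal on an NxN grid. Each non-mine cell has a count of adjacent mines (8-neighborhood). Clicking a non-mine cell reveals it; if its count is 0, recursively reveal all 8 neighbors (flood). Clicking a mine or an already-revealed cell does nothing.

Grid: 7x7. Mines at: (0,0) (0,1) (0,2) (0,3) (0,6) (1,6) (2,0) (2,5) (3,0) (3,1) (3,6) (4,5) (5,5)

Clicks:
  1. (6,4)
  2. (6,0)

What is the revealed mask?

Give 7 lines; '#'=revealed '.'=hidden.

Answer: .......
..###..
..###..
..###..
#####..
#####..
#####..

Derivation:
Click 1 (6,4) count=1: revealed 1 new [(6,4)] -> total=1
Click 2 (6,0) count=0: revealed 23 new [(1,2) (1,3) (1,4) (2,2) (2,3) (2,4) (3,2) (3,3) (3,4) (4,0) (4,1) (4,2) (4,3) (4,4) (5,0) (5,1) (5,2) (5,3) (5,4) (6,0) (6,1) (6,2) (6,3)] -> total=24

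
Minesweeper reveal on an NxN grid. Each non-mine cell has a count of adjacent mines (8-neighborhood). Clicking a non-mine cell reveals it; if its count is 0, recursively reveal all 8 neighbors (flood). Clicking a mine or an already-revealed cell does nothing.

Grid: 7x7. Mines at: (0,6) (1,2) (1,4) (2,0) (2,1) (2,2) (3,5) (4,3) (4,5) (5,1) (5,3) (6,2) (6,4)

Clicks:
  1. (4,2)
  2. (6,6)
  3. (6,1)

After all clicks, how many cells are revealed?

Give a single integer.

Click 1 (4,2) count=3: revealed 1 new [(4,2)] -> total=1
Click 2 (6,6) count=0: revealed 4 new [(5,5) (5,6) (6,5) (6,6)] -> total=5
Click 3 (6,1) count=2: revealed 1 new [(6,1)] -> total=6

Answer: 6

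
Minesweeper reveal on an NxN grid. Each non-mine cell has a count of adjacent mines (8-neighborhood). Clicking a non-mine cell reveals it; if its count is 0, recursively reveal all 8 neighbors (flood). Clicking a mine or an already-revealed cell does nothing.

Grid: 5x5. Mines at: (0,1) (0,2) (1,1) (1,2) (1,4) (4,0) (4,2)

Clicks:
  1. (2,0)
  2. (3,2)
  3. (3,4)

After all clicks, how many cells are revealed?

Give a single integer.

Answer: 8

Derivation:
Click 1 (2,0) count=1: revealed 1 new [(2,0)] -> total=1
Click 2 (3,2) count=1: revealed 1 new [(3,2)] -> total=2
Click 3 (3,4) count=0: revealed 6 new [(2,3) (2,4) (3,3) (3,4) (4,3) (4,4)] -> total=8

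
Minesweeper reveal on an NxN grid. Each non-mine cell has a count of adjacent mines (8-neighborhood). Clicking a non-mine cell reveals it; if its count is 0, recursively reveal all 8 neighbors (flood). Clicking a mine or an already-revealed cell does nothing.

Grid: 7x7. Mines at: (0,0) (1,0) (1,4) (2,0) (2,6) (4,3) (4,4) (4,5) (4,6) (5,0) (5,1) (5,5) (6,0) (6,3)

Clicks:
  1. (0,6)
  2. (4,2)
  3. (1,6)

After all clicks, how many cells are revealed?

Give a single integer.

Answer: 5

Derivation:
Click 1 (0,6) count=0: revealed 4 new [(0,5) (0,6) (1,5) (1,6)] -> total=4
Click 2 (4,2) count=2: revealed 1 new [(4,2)] -> total=5
Click 3 (1,6) count=1: revealed 0 new [(none)] -> total=5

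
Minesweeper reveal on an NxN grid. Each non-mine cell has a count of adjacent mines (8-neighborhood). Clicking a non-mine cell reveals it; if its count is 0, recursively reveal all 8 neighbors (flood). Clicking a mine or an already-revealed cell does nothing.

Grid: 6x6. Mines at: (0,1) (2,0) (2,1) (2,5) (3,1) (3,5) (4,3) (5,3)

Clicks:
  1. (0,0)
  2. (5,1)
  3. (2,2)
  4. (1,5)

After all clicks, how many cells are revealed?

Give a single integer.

Click 1 (0,0) count=1: revealed 1 new [(0,0)] -> total=1
Click 2 (5,1) count=0: revealed 6 new [(4,0) (4,1) (4,2) (5,0) (5,1) (5,2)] -> total=7
Click 3 (2,2) count=2: revealed 1 new [(2,2)] -> total=8
Click 4 (1,5) count=1: revealed 1 new [(1,5)] -> total=9

Answer: 9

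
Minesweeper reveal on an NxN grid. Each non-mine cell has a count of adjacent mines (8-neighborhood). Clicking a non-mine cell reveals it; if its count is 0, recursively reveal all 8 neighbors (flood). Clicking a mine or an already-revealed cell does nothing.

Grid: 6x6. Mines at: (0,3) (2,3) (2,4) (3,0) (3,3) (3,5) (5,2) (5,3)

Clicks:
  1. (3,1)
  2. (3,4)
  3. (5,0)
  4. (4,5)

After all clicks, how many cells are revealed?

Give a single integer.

Answer: 7

Derivation:
Click 1 (3,1) count=1: revealed 1 new [(3,1)] -> total=1
Click 2 (3,4) count=4: revealed 1 new [(3,4)] -> total=2
Click 3 (5,0) count=0: revealed 4 new [(4,0) (4,1) (5,0) (5,1)] -> total=6
Click 4 (4,5) count=1: revealed 1 new [(4,5)] -> total=7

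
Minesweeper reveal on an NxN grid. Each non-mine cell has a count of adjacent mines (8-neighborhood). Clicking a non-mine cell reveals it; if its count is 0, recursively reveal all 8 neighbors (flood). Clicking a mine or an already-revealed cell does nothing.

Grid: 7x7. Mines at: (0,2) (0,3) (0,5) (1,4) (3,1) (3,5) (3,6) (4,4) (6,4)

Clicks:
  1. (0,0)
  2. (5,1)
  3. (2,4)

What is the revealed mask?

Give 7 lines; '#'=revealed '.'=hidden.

Click 1 (0,0) count=0: revealed 6 new [(0,0) (0,1) (1,0) (1,1) (2,0) (2,1)] -> total=6
Click 2 (5,1) count=0: revealed 12 new [(4,0) (4,1) (4,2) (4,3) (5,0) (5,1) (5,2) (5,3) (6,0) (6,1) (6,2) (6,3)] -> total=18
Click 3 (2,4) count=2: revealed 1 new [(2,4)] -> total=19

Answer: ##.....
##.....
##..#..
.......
####...
####...
####...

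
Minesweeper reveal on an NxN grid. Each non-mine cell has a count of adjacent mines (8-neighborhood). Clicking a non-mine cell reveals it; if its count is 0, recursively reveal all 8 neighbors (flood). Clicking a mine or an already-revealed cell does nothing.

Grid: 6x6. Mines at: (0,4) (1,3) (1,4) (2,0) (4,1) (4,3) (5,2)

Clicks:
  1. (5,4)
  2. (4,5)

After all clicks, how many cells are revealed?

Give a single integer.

Click 1 (5,4) count=1: revealed 1 new [(5,4)] -> total=1
Click 2 (4,5) count=0: revealed 7 new [(2,4) (2,5) (3,4) (3,5) (4,4) (4,5) (5,5)] -> total=8

Answer: 8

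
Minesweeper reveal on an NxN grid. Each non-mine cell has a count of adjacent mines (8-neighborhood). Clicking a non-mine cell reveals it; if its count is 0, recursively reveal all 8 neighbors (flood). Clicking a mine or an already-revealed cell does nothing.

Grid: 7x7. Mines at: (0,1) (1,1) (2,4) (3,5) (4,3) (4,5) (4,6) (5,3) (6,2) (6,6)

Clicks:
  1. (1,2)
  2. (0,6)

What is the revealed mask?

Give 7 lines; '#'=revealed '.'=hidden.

Click 1 (1,2) count=2: revealed 1 new [(1,2)] -> total=1
Click 2 (0,6) count=0: revealed 11 new [(0,2) (0,3) (0,4) (0,5) (0,6) (1,3) (1,4) (1,5) (1,6) (2,5) (2,6)] -> total=12

Answer: ..#####
..#####
.....##
.......
.......
.......
.......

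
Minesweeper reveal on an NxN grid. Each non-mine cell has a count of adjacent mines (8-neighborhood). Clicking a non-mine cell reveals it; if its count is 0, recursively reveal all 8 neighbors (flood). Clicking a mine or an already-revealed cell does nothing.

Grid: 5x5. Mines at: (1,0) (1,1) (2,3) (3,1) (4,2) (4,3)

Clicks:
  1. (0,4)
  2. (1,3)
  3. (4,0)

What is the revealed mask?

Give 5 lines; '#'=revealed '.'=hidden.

Click 1 (0,4) count=0: revealed 6 new [(0,2) (0,3) (0,4) (1,2) (1,3) (1,4)] -> total=6
Click 2 (1,3) count=1: revealed 0 new [(none)] -> total=6
Click 3 (4,0) count=1: revealed 1 new [(4,0)] -> total=7

Answer: ..###
..###
.....
.....
#....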